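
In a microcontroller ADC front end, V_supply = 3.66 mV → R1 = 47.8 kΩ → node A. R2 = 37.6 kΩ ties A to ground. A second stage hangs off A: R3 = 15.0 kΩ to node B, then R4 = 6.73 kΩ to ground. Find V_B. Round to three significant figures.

The second stage (R3 + R4 = 21.73 kΩ) loads node A in parallel with R2.
Effective lower resistance at A: R2 ‖ 21.73 = 13.77 kΩ.
V_A = 3.66 × 13.77/(47.8 + 13.77) = 0.8186 mV.
V_B = V_A × 0.3097 = 0.2535 mV.

V_B ≈ 0.254 mV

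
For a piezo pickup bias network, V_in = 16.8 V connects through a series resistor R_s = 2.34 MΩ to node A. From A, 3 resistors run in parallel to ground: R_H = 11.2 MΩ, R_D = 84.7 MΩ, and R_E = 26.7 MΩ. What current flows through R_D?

I ≈ 0.150 µA

Parallel bank: R_p = 1/(1/11.2 + 1/84.7 + 1/26.7) = 7.218 MΩ.
V_A = 16.8 × 7.218/9.558 = 12.69 V.
I(R_D) = V_A / R_D = 12.69/84.7 = 0.1498 µA.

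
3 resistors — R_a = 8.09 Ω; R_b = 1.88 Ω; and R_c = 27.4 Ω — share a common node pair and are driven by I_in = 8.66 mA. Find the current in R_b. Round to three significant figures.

ΣG = 1/8.09 + 1/1.88 + 1/27.4 = 0.6920.
Current divider: I(R_b) = I_in · G_k/ΣG = 8.66 × (0.5319/0.6920) = 8.66 × 0.7686 = 6.656 mA.

I ≈ 6.66 mA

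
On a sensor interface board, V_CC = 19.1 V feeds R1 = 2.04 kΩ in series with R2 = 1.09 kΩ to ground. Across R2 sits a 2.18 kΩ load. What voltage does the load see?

V_out ≈ 5.02 V

The load sits in parallel with R2, giving an effective lower resistance R2' = R2·R_L/(R2+R_L) = 0.7267 kΩ.
Then V_out = V_CC · R2'/(R1 + R2') = 19.1 × 0.7267/2.767 = 5.017 V.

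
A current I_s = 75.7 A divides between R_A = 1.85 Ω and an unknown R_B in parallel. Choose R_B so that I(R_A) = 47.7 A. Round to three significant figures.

Two-branch current divider: I_A = I_s · R_B/(R_A + R_B).
47.7/75.7 = R_B/(R_A + R_B) → R_B = R_A · (0.6301)/(1 − 0.6301) = 1.85 × 1.704 = 3.152 Ω.

R_B ≈ 3.15 Ω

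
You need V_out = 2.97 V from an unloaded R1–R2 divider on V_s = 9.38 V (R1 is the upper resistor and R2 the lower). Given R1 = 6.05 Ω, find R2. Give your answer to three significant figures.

R2 ≈ 2.80 Ω

V_out/V_s = R2/(R1+R2) = 0.3166.
Rearranging, R2 = R1·k/(1−k) = 6.05 × 0.4633 = 2.803 Ω.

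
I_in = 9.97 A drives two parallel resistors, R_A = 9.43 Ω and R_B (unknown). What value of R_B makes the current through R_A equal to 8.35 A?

The fraction through R_A equals R_B/(R_A+R_B).
With f = 0.8375, R_B = R_A · f/(1−f) = 9.43 × 5.154 = 48.61 Ω.

R_B ≈ 48.6 Ω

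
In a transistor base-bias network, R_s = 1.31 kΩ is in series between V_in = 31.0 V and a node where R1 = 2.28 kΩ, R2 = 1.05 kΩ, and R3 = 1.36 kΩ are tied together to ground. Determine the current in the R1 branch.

I ≈ 3.59 mA

Equivalent of the parallel group: R_p = 0.4703 kΩ.
V_A by voltage divider: V_A = 31.0 × 0.4703/(1.31 + 0.4703) = 8.189 V.
Branch current I = V_A/R1 = 8.189/2.28 = 3.592 mA.
(Equivalently: I_total = 17.41 mA, then current-divider fraction G_k/ΣG = 0.2063.)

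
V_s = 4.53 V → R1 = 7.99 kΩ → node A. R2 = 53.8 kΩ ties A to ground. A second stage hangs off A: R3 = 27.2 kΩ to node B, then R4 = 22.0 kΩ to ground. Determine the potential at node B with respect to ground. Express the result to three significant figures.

Looking into the second stage from A: R3 + R4 = 49.20 kΩ appears in parallel with R2.
Effective lower resistance at A: R2 ‖ 49.20 = 25.70 kΩ.
V_A = 4.53 × 25.70/(7.99 + 25.70) = 3.456 V.
V_B = V_A × 0.4472 = 1.545 V.

V_B ≈ 1.55 V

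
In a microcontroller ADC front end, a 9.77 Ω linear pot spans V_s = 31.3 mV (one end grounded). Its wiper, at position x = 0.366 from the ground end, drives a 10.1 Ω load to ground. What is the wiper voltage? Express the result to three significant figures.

V_out ≈ 9.36 mV

Split the track: R_lower = x·R_p = 3.576 Ω, R_upper = (1−x)·R_p = 6.194 Ω.
(x·R_p) ‖ R_L = 2.641 Ω.
V_out = 31.3 × 2.641/(6.194 + 2.641) = 9.356 mV.
(Unloaded: V_out = x·V_s = 11.5 mV.)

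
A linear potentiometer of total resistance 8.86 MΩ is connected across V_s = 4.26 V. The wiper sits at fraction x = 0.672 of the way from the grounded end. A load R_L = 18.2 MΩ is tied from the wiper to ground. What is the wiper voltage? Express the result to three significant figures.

V_out ≈ 2.59 V

Lower segment x·R_p = 5.954 MΩ; upper segment (1−x)·R_p = 2.906 MΩ.
Lower segment in parallel with the load: 5.954 ‖ 18.2 = 4.486 MΩ.
V_out = 4.26 × 4.486/(2.906 + 4.486) = 2.585 V.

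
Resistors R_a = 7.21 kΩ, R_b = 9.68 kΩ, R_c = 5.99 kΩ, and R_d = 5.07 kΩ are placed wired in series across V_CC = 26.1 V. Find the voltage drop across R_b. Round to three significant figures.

V ≈ 9.04 V

Series total: ΣR = 7.21 + 9.68 + 5.99 + 5.07 = 27.95 kΩ.
By the voltage-divider rule, V = 26.1 × 9.680/27.95 = 9.039 V.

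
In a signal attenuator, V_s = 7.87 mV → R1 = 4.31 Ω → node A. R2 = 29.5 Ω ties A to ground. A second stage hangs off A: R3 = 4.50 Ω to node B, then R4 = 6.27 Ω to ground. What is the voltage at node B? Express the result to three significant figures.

V_B ≈ 2.96 mV

Node A sees R2 in parallel with the series input of stage 2, R3 + R4 = 10.77 Ω.
R2 ‖ (R3+R4) = 7.890 Ω.
V_A = 7.87 × 7.890/(4.31 + 7.890) = 5.090 mV.
V_B = V_A × 0.5822 = 2.963 mV.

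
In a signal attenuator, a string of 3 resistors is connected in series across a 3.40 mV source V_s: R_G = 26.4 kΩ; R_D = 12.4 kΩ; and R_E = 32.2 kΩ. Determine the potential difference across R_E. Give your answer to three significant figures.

V ≈ 1.54 mV

ΣR = 26.4 + 12.4 + 32.2 = 71.00 kΩ.
By the voltage-divider rule, V = 3.40 × 32.20/71.00 = 1.542 mV.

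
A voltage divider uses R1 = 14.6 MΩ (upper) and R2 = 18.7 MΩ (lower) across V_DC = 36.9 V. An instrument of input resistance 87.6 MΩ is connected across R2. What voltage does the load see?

V_out ≈ 18.9 V

First combine the lower leg with the load: R2 ‖ R_L = 15.41 MΩ.
Voltage divider with the loaded lower leg: V_out = 36.9 × 15.41/(14.6 + 15.41) = 36.9 × 0.5135 = 18.95 V.
(Unloaded it would be 20.7 V; the load pulls it down.)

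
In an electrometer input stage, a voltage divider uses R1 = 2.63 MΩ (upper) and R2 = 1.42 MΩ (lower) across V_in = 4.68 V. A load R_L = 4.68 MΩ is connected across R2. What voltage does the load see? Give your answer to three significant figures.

V_out ≈ 1.37 V

First combine the lower leg with the load: R2 ‖ R_L = 1.089 MΩ.
Voltage divider with the loaded lower leg: V_out = 4.68 × 1.089/(2.63 + 1.089) = 4.68 × 0.2929 = 1.371 V.
(Unloaded it would be 1.64 V; the load pulls it down.)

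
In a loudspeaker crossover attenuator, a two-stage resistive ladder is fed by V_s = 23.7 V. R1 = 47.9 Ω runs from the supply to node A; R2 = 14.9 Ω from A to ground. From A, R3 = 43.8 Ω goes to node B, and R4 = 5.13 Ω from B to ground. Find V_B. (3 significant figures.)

Looking into the second stage from A: R3 + R4 = 48.93 Ω appears in parallel with R2.
R2 ‖ (R3+R4) = 11.42 Ω.
So V_A = 23.7 × 0.1925 = 4.563 V.
Stage 2 is unloaded, so V_B = V_A · R4/(R3+R4) = 4.563 × 5.13/48.93 = 0.4784 V.

V_B ≈ 0.478 V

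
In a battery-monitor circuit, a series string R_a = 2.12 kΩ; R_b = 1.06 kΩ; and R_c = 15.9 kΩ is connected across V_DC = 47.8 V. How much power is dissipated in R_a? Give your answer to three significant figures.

P ≈ 13.3 mW

Series current I = V_DC/ΣR = 47.8/19.08 = 2.505 mA.
P = I²R = 6.276 × 2.12 = 13.31 mW.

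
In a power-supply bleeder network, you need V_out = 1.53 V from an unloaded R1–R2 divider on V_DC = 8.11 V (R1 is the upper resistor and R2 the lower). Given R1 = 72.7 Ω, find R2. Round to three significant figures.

R2 ≈ 16.9 Ω

Required fraction k = V_out/V_DC = 0.1887.
R2 = R1 · 0.1887/(1 − 0.1887) = 16.90 Ω.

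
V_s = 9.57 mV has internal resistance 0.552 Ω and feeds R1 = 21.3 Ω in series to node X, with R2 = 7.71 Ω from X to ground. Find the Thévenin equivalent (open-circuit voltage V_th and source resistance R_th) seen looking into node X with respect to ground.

R1' = 0.552 + 21.3 = 21.85 Ω (source resistance + R1).
V_th is the unloaded tap voltage: V_s · R2/(R1'+R2) = 9.57 × 0.2608 = 2.496 mV.
Looking into X with the source shorted: R_th = R1'·R2/(R1'+R2) = 21.85 × 7.71/29.56 = 5.699 Ω.

V_th ≈ 2.50 mV, R_th ≈ 5.70 Ω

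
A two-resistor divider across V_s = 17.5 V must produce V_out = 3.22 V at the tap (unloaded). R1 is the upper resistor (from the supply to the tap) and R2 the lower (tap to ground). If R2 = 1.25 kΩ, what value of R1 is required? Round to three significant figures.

R1 ≈ 5.54 kΩ

The divider ratio is R2/(R1+R2) = 3.22/17.5 = 0.1840.
Rearranging, R1 = R2·(1−k)/k = 1.25 × 4.435 = 5.543 kΩ.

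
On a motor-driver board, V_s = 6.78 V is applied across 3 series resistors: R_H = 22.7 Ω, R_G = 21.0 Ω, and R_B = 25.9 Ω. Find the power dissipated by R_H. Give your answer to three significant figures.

ΣR = 69.60 Ω → I = 6.78/69.60 = 0.09741 A.
V(R_H) = I·R = 2.211 V; P = V·I = 2.211 × 0.09741 = 0.2154 W.

P ≈ 0.215 W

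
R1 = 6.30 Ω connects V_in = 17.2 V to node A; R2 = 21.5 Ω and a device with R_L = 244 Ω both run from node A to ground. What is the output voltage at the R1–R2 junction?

V_out ≈ 13.0 V

The load sits in parallel with R2, giving an effective lower resistance R2' = R2·R_L/(R2+R_L) = 19.76 Ω.
Then V_out = V_in · R2'/(R1 + R2') = 17.2 × 19.76/26.06 = 13.04 V.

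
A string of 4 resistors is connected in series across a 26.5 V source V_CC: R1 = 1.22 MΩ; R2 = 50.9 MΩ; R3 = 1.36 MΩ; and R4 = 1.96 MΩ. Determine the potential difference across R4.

Total series resistance ΣR = 1.22 + 50.9 + 1.36 + 1.96 = 55.44 MΩ.
Voltage divider: V = V_CC · (1.960 / 55.44) = 26.5 × 0.03535 = 0.9369 V.

V ≈ 0.937 V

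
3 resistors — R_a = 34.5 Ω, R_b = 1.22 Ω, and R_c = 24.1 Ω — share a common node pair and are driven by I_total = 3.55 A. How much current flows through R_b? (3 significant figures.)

I ≈ 3.27 A

ΣG = 1/34.5 + 1/1.22 + 1/24.1 = 0.8902.
By the current-divider rule, I = I_total · G_k/ΣG = 3.55 × 0.9208 = 3.269 A.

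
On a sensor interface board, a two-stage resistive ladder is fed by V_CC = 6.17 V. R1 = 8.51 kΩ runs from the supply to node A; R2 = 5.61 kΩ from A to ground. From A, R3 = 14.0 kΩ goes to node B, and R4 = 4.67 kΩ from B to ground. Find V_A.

V_A ≈ 2.08 V

The second stage (R3 + R4 = 18.67 kΩ) loads node A in parallel with R2.
R2 ‖ (R3+R4) = 4.314 kΩ.
First divider: V_A = V_CC · 4.314/(8.51 + 4.314) = 2.076 V.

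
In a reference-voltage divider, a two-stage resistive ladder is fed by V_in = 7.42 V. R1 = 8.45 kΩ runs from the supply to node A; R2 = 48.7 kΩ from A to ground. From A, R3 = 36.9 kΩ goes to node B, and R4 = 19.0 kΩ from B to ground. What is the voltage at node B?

V_B ≈ 1.90 V

Node A sees R2 in parallel with the series input of stage 2, R3 + R4 = 55.90 kΩ.
Effective lower resistance at A: R2 ‖ 55.90 = 26.03 kΩ.
So V_A = 7.42 × 0.7549 = 5.601 V.
Then the unloaded second divider: V_B = V_A × R4/(R3+R4) = 5.601 × 0.3399 = 1.904 V.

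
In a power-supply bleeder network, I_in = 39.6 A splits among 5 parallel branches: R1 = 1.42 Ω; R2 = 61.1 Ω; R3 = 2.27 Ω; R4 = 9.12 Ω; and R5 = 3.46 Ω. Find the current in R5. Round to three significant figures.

I ≈ 7.34 A

Conductances: ΣG = 1/1.42 + 1/61.1 + 1/2.27 + 1/9.12 + 1/3.46 = 1.560 (1/Ω).
R5 takes the fraction G_k/ΣG = 0.2890/1.560 = 0.1853, so I = 39.6 × 0.1853 = 7.338 A.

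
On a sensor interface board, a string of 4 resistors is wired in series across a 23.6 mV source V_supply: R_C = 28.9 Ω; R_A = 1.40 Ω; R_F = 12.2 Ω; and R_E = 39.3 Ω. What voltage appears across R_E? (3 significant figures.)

Total series resistance ΣR = 28.9 + 1.40 + 12.2 + 39.3 = 81.80 Ω.
Voltage divider: V = V_supply · (39.30 / 81.80) = 23.6 × 0.4804 = 11.34 mV.

V ≈ 11.3 mV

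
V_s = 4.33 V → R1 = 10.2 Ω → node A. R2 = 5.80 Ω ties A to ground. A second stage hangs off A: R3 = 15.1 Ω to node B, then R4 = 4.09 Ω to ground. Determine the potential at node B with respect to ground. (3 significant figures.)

V_B ≈ 0.280 V

Node A sees R2 in parallel with the series input of stage 2, R3 + R4 = 19.19 Ω.
R2 ‖ (R3+R4) = 4.454 Ω.
So V_A = 4.33 × 0.3039 = 1.316 V.
Then the unloaded second divider: V_B = V_A × R4/(R3+R4) = 1.316 × 0.2131 = 0.2805 V.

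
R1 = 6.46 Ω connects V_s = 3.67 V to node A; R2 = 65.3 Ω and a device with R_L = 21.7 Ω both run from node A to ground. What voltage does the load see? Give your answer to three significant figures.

V_out ≈ 2.63 V

First combine the lower leg with the load: R2 ‖ R_L = 16.29 Ω.
Then V_out = V_s · R2'/(R1 + R2') = 3.67 × 16.29/22.75 = 2.628 V.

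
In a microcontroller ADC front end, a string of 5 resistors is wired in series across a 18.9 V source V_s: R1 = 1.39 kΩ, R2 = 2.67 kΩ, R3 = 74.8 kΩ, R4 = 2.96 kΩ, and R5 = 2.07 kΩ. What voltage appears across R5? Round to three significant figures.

Total series resistance ΣR = 1.39 + 2.67 + 74.8 + 2.96 + 2.07 = 83.89 kΩ.
V = V_s · R/ΣR = 18.9 × 0.02468 = 0.4664 V.

V ≈ 0.466 V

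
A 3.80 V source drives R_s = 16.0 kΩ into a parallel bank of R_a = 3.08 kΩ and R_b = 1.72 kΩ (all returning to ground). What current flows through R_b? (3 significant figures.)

Equivalent of the parallel group: R_p = 1.104 kΩ.
V_A by voltage divider: V_A = 3.80 × 1.104/(16.0 + 1.104) = 0.2452 V.
Branch current I = V_A/R_b = 0.2452/1.72 = 0.1426 mA.

I ≈ 0.143 mA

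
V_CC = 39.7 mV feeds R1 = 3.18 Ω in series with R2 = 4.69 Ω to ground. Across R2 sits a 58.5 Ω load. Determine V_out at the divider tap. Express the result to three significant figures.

First combine the lower leg with the load: R2 ‖ R_L = 4.342 Ω.
Now apply the divider: V_out = 39.7 × 0.5772 = 22.92 mV.

V_out ≈ 22.9 mV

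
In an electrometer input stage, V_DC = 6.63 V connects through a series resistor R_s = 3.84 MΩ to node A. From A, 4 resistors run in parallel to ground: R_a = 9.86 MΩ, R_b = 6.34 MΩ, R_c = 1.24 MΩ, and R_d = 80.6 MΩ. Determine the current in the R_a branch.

Equivalent of the parallel group: R_p = 0.9276 MΩ.
V_A by voltage divider: V_A = 6.63 × 0.9276/(3.84 + 0.9276) = 1.290 V.
I(R_a) = V_A / R_a = 1.290/9.86 = 0.1308 µA.
(Check via current divider: I_total = 1.391 µA; share G_k/ΣG = 0.09408 → same result.)

I ≈ 0.131 µA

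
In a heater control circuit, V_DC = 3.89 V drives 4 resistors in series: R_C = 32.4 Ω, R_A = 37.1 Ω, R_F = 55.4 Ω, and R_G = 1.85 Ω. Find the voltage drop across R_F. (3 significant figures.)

V ≈ 1.70 V

Total series resistance ΣR = 32.4 + 37.1 + 55.4 + 1.85 = 126.8 Ω.
Voltage divider: V = V_DC · (55.40 / 126.8) = 3.89 × 0.4371 = 1.700 V.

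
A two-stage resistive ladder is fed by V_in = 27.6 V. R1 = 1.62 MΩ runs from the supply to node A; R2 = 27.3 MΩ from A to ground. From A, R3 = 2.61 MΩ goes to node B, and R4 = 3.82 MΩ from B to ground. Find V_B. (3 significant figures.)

V_B ≈ 12.5 V

The second stage (R3 + R4 = 6.430 MΩ) loads node A in parallel with R2.
R2 ‖ (R3+R4) = 5.204 MΩ.
So V_A = 27.6 × 0.7626 = 21.05 V.
Then the unloaded second divider: V_B = V_A × R4/(R3+R4) = 21.05 × 0.5941 = 12.50 V.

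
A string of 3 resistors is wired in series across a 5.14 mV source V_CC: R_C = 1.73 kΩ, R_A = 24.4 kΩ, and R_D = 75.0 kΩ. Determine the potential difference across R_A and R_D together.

V ≈ 5.05 mV

ΣR = 1.73 + 24.4 + 75.0 = 101.1 kΩ.
R_{R_A..R_D} = 24.4 + 75.0 = 99.40 kΩ.
By the voltage-divider rule, V = 5.14 × 99.40/101.1 = 5.052 mV.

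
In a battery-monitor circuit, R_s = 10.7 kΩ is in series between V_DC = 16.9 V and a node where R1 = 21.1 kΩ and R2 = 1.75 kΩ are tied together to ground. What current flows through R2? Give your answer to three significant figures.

I ≈ 1.27 mA

Combine the parallel branches: R_p = (1/21.1 + 1/1.75)⁻¹ = 1.616 kΩ.
V_A = 16.9 × 1.616/12.32 = 2.217 V.
Branch current I = V_A/R2 = 2.217/1.75 = 1.267 mA.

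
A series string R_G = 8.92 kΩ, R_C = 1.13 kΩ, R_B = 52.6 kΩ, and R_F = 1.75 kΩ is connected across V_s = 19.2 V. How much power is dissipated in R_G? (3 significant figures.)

Series current I = V_s/ΣR = 19.2/64.40 = 0.2981 mA.
P = I²R = 0.08889 × 8.92 = 0.7929 mW.

P ≈ 0.793 mW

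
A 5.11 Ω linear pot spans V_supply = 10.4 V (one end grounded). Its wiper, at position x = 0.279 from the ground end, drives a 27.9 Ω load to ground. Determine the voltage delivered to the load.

Split the track: R_lower = x·R_p = 1.426 Ω, R_upper = (1−x)·R_p = 3.684 Ω.
(x·R_p) ‖ R_L = 1.356 Ω.
Then V_out = V_supply · 1.356/(3.684 + 1.356) = 2.798 V.

V_out ≈ 2.80 V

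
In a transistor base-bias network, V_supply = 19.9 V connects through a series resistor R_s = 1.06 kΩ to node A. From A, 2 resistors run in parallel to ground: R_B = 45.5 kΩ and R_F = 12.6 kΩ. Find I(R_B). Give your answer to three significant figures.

Equivalent of the parallel group: R_p = 9.867 kΩ.
V_A = 19.9 × 9.867/10.93 = 17.97 V.
Branch current I = V_A/R_B = 17.97/45.5 = 0.3949 mA.
(Check via current divider: I_total = 1.821 mA; share G_k/ΣG = 0.2169 → same result.)

I ≈ 0.395 mA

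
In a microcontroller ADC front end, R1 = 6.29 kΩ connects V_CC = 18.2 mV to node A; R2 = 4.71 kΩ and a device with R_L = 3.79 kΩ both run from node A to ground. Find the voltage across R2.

V_out ≈ 4.56 mV

R2 ‖ R_L = (4.71 × 3.79)/(4.71 + 3.79) = 2.100 kΩ.
Then V_out = V_CC · R2'/(R1 + R2') = 18.2 × 2.100/8.390 = 4.556 mV.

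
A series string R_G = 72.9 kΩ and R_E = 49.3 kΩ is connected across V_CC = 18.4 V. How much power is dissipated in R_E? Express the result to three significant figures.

P ≈ 1.12 mW

ΣR = 122.2 kΩ → I = 18.4/122.2 = 0.1506 mA.
P = I²R = 0.02267 × 49.3 = 1.118 mW.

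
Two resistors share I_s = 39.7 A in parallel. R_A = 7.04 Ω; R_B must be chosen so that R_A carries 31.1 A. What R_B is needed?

Two-branch current divider: I_A = I_s · R_B/(R_A + R_B).
With f = 0.7834, R_B = R_A · f/(1−f) = 7.04 × 3.616 = 25.46 Ω.

R_B ≈ 25.5 Ω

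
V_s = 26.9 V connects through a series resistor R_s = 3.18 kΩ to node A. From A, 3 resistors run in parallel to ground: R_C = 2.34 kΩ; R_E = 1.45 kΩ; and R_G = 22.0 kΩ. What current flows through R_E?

Combine the parallel branches: R_p = (1/2.34 + 1/1.45 + 1/22.0)⁻¹ = 0.8602 kΩ.
V_A = 26.9 × 0.8602/4.040 = 5.728 V.
I(R_E) = V_A / R_E = 5.728/1.45 = 3.950 mA.

I ≈ 3.95 mA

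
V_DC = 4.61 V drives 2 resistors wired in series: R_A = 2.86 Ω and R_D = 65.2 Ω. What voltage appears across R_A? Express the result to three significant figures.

V ≈ 0.194 V

Total series resistance ΣR = 2.86 + 65.2 = 68.06 Ω.
By the voltage-divider rule, V = 4.61 × 2.860/68.06 = 0.1937 V.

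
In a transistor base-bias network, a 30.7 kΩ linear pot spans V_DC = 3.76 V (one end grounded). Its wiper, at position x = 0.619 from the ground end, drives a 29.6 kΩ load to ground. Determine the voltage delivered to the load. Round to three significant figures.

Lower segment x·R_p = 19.00 kΩ; upper segment (1−x)·R_p = 11.70 kΩ.
R_L loads the lower segment: effective lower R = 11.57 kΩ.
Loaded-divider output: V_out = 3.76 × 0.4973 = 1.870 V.
(Unloaded: V_out = x·V_DC = 2.33 V.)

V_out ≈ 1.87 V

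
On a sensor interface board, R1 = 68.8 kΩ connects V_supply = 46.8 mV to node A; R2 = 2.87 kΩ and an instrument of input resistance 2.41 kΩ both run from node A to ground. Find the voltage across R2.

First combine the lower leg with the load: R2 ‖ R_L = 1.310 kΩ.
Voltage divider with the loaded lower leg: V_out = 46.8 × 1.310/(68.8 + 1.310) = 46.8 × 0.01868 = 0.8744 mV.

V_out ≈ 0.874 mV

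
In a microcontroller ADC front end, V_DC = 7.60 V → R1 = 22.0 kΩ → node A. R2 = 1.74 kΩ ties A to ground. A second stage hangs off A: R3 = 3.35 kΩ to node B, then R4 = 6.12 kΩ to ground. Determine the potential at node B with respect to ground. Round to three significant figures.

Node A sees R2 in parallel with the series input of stage 2, R3 + R4 = 9.470 kΩ.
R2 ‖ (R3+R4) = 1.470 kΩ.
V_A = 7.60 × 1.470/(22.0 + 1.470) = 0.4760 V.
Stage 2 is unloaded, so V_B = V_A · R4/(R3+R4) = 0.4760 × 6.12/9.470 = 0.3076 V.

V_B ≈ 0.308 V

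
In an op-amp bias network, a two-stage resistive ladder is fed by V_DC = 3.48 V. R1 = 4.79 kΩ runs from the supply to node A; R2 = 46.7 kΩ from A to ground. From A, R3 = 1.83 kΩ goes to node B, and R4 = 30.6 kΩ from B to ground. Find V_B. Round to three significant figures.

V_B ≈ 2.63 V

Node A sees R2 in parallel with the series input of stage 2, R3 + R4 = 32.43 kΩ.
R2 ‖ (R3+R4) = 19.14 kΩ.
First divider: V_A = V_DC · 19.14/(4.79 + 19.14) = 2.783 V.
V_B = V_A × 0.9436 = 2.626 V.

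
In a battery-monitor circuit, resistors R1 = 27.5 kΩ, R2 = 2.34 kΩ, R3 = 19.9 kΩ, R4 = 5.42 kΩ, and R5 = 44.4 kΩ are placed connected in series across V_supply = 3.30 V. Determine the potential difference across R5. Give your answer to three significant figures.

Series total: ΣR = 27.5 + 2.34 + 19.9 + 5.42 + 44.4 = 99.56 kΩ.
Voltage divider: V = V_supply · (44.40 / 99.56) = 3.30 × 0.4460 = 1.472 V.

V ≈ 1.47 V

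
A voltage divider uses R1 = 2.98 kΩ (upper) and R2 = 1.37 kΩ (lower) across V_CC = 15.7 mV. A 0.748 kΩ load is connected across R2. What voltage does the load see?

The load sits in parallel with R2, giving an effective lower resistance R2' = R2·R_L/(R2+R_L) = 0.4838 kΩ.
Then V_out = V_CC · R2'/(R1 + R2') = 15.7 × 0.4838/3.464 = 2.193 mV.

V_out ≈ 2.19 mV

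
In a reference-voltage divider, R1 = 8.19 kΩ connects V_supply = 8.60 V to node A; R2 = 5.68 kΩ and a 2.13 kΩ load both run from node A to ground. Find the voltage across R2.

V_out ≈ 1.37 V

First combine the lower leg with the load: R2 ‖ R_L = 1.549 kΩ.
Voltage divider with the loaded lower leg: V_out = 8.60 × 1.549/(8.19 + 1.549) = 8.60 × 0.1591 = 1.368 V.
(Unloaded it would be 3.52 V; the load pulls it down.)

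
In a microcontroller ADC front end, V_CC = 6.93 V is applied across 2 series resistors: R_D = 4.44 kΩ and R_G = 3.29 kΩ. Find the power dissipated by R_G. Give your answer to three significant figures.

The common current is I = 6.93/7.730 = 0.8965 mA.
P(R_G) = I²·R_G = (0.8965)² × 3.29 = 2.644 mW.

P ≈ 2.64 mW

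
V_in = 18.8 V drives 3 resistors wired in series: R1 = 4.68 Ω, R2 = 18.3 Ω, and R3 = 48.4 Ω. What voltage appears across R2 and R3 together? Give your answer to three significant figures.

V ≈ 17.6 V

ΣR = 4.68 + 18.3 + 48.4 = 71.38 Ω.
R_{R2..R3} = 18.3 + 48.4 = 66.70 Ω.
Voltage divider: V = V_in · (66.70 / 71.38) = 18.8 × 0.9344 = 17.57 V.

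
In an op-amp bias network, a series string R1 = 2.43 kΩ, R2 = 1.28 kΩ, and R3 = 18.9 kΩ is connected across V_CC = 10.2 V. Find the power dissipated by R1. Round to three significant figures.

Series current I = V_CC/ΣR = 10.2/22.61 = 0.4511 mA.
V(R1) = I·R = 1.096 V; P = V·I = 1.096 × 0.4511 = 0.4945 mW.

P ≈ 0.495 mW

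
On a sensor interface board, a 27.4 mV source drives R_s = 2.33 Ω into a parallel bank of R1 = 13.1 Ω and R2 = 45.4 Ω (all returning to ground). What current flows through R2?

I ≈ 0.491 mA

Combine the parallel branches: R_p = (1/13.1 + 1/45.4)⁻¹ = 10.17 Ω.
V_A = 27.4 × 10.17/12.50 = 22.29 mV.
I(R2) = V_A / R2 = 22.29/45.4 = 0.4910 mA.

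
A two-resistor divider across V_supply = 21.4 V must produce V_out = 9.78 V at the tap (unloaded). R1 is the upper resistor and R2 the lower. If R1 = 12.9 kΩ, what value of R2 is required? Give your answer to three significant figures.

R2 ≈ 10.9 kΩ

V_out/V_supply = R2/(R1+R2) = 0.4570.
Rearranging, R2 = R1·k/(1−k) = 12.9 × 0.8417 = 10.86 kΩ.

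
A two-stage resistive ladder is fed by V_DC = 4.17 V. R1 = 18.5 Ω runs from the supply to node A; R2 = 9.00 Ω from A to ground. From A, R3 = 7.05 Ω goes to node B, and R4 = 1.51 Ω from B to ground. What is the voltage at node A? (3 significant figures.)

Node A sees R2 in parallel with the series input of stage 2, R3 + R4 = 8.560 Ω.
R2 ‖ (R3+R4) = 4.387 Ω.
First divider: V_A = V_DC · 4.387/(18.5 + 4.387) = 0.7993 V.

V_A ≈ 0.799 V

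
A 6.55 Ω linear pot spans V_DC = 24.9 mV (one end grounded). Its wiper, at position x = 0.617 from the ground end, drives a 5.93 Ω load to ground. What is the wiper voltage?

The pot divides into 2.509 Ω above the wiper and 4.041 Ω below.
Lower segment in parallel with the load: 4.041 ‖ 5.93 = 2.403 Ω.
Loaded-divider output: V_out = 24.9 × 0.4893 = 12.18 mV.
(Unloaded: V_out = x·V_DC = 15.4 mV.)

V_out ≈ 12.2 mV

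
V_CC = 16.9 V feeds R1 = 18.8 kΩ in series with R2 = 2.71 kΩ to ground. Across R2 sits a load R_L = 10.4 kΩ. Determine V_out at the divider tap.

V_out ≈ 1.73 V

The load sits in parallel with R2, giving an effective lower resistance R2' = R2·R_L/(R2+R_L) = 2.150 kΩ.
Voltage divider with the loaded lower leg: V_out = 16.9 × 2.150/(18.8 + 2.150) = 16.9 × 0.1026 = 1.734 V.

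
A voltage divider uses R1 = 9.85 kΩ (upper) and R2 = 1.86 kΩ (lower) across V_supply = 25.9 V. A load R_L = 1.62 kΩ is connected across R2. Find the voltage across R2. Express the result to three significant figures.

V_out ≈ 2.09 V

First combine the lower leg with the load: R2 ‖ R_L = 0.8659 kΩ.
Now apply the divider: V_out = 25.9 × 0.08080 = 2.093 V.
(Unloaded it would be 4.11 V; the load pulls it down.)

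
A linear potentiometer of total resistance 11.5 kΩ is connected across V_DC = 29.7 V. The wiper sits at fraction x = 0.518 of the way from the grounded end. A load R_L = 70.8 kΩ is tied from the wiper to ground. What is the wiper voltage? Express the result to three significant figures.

V_out ≈ 14.8 V

The pot divides into 5.543 kΩ above the wiper and 5.957 kΩ below.
Lower segment in parallel with the load: 5.957 ‖ 70.8 = 5.495 kΩ.
V_out = 29.7 × 5.495/(5.543 + 5.495) = 14.78 V.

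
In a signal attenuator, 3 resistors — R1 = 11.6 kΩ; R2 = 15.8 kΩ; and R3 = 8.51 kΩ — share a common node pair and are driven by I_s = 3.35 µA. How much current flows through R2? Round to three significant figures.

I ≈ 0.794 µA

Total conductance ΣG = 1/11.6 + 1/15.8 + 1/8.51 = 0.2670 (units of 1/kΩ).
By the current-divider rule, I = I_s · G_k/ΣG = 3.35 × 0.2370 = 0.7941 µA.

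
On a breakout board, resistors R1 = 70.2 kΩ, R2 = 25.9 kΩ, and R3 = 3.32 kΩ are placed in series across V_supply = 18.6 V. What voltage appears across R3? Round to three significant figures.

ΣR = 70.2 + 25.9 + 3.32 = 99.42 kΩ.
Voltage divider: V = V_supply · (3.320 / 99.42) = 18.6 × 0.03339 = 0.6211 V.

V ≈ 0.621 V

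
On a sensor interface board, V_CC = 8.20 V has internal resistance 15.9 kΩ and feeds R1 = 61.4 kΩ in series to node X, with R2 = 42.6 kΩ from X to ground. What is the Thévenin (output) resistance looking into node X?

R1' = 15.9 + 61.4 = 77.30 kΩ (source resistance + R1).
Looking into X with the source shorted: R_th = R1'·R2/(R1'+R2) = 77.30 × 42.6/119.9 = 27.46 kΩ.

R_th ≈ 27.5 kΩ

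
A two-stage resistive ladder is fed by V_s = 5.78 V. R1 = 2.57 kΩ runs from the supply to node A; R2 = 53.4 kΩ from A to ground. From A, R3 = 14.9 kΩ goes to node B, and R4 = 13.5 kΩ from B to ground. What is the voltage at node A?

V_A ≈ 5.08 V

Node A sees R2 in parallel with the series input of stage 2, R3 + R4 = 28.40 kΩ.
R2 ‖ (R3+R4) = 18.54 kΩ.
So V_A = 5.78 × 0.8783 = 5.076 V.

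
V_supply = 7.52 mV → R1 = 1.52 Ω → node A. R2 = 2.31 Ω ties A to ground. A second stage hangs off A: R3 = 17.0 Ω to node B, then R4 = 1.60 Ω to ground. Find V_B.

Node A sees R2 in parallel with the series input of stage 2, R3 + R4 = 18.60 Ω.
Effective lower resistance at A: R2 ‖ 18.60 = 2.055 Ω.
V_A = 7.52 × 2.055/(1.52 + 2.055) = 4.323 mV.
V_B = V_A × 0.08602 = 0.3718 mV.

V_B ≈ 0.372 mV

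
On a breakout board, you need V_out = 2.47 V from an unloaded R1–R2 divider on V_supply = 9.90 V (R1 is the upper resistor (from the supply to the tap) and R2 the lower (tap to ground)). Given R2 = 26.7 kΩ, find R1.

R1 ≈ 80.3 kΩ

V_out/V_supply = R2/(R1+R2) = 0.2495.
R1 = R2·(1/k − 1) = 26.7 × 3.008 = 80.32 kΩ.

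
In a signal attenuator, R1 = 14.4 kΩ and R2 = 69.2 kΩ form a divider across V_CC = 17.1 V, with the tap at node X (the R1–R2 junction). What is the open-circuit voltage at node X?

V_th ≈ 14.2 V

With X open, the divider is unloaded: V_th = 17.1 × 69.2/83.60 = 14.15 V.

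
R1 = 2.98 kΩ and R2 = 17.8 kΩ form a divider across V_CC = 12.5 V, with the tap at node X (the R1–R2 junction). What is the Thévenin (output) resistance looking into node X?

Zeroing V_CC shorts the top of R1 to ground, so R_th = R1 ‖ R2 = 2.553 kΩ.

R_th ≈ 2.55 kΩ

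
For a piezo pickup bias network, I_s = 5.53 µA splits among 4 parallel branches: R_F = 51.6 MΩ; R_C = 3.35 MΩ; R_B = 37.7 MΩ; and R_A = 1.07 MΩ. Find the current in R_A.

I ≈ 4.04 µA

Conductances: ΣG = 1/51.6 + 1/3.35 + 1/37.7 + 1/1.07 = 1.279 (1/MΩ).
Current divider: I(R_A) = I_s · G_k/ΣG = 5.53 × (0.9346/1.279) = 5.53 × 0.7307 = 4.041 µA.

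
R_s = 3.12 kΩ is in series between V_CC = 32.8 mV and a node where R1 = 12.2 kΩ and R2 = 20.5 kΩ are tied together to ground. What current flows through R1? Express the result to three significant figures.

Parallel bank: R_p = 1/(1/12.2 + 1/20.5) = 7.648 kΩ.
V_A by voltage divider: V_A = 32.8 × 7.648/(3.12 + 7.648) = 23.30 mV.
I(R1) = V_A / R1 = 23.30/12.2 = 1.910 µA.
(Equivalently: I_total = 3.046 µA, then current-divider fraction G_k/ΣG = 0.6269.)

I ≈ 1.91 µA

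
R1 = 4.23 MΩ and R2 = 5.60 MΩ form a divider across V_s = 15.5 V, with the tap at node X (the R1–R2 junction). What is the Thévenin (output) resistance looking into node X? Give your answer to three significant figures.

R_th ≈ 2.41 MΩ

With V_s suppressed (replaced by a short), R_th = R1 ‖ R2 = (4.230 × 5.60)/(4.230 + 5.60) = 2.410 MΩ.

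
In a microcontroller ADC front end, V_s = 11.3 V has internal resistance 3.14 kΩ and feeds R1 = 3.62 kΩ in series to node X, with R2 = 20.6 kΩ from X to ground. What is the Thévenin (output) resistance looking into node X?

R_th ≈ 5.09 kΩ

R1' = 3.14 + 3.62 = 6.760 kΩ (source resistance + R1).
Zeroing V_s shorts the top of R1' to ground, so R_th = R1' ‖ R2 = 5.090 kΩ.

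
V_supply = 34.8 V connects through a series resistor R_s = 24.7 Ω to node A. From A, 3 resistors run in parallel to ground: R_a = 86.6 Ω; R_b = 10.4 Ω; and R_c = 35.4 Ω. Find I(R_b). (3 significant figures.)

Combine the parallel branches: R_p = (1/86.6 + 1/10.4 + 1/35.4)⁻¹ = 7.356 Ω.
V_A by voltage divider: V_A = 34.8 × 7.356/(24.7 + 7.356) = 7.985 V.
I(R_b) = V_A / R_b = 7.985/10.4 = 0.7678 A.
(Equivalently: I_total = 1.086 A, then current-divider fraction G_k/ΣG = 0.7073.)

I ≈ 0.768 A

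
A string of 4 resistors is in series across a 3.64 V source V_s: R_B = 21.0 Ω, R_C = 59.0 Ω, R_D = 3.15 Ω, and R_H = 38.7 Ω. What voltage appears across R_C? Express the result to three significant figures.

V ≈ 1.76 V

ΣR = 21.0 + 59.0 + 3.15 + 38.7 = 121.9 Ω.
V = V_s · R/ΣR = 3.64 × 0.4842 = 1.762 V.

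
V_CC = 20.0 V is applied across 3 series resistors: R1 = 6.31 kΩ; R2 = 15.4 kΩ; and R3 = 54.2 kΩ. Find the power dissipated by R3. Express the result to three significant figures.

P ≈ 3.76 mW

ΣR = 75.91 kΩ → I = 20.0/75.91 = 0.2635 mA.
P = I²R = 0.06942 × 54.2 = 3.762 mW.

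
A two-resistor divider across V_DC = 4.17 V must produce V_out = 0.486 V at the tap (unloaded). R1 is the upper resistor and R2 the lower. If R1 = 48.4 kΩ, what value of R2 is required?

V_out/V_DC = R2/(R1+R2) = 0.1165.
So R2 = R1 · V_out/(V_DC − V_out) = 48.4 × 0.486/(4.17 − 0.486) = 48.4 × 0.1319 = 6.385 kΩ.

R2 ≈ 6.39 kΩ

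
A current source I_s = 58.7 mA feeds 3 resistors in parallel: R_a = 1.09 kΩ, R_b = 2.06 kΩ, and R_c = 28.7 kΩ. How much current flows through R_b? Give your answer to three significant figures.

I ≈ 19.8 mA

ΣG = 1/1.09 + 1/2.06 + 1/28.7 = 1.438.
By the current-divider rule, I = I_s · G_k/ΣG = 58.7 × 0.3376 = 19.82 mA.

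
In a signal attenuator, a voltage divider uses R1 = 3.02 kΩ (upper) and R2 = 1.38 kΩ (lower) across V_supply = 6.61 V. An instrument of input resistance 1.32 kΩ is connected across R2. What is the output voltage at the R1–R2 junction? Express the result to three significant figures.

V_out ≈ 1.21 V

First combine the lower leg with the load: R2 ‖ R_L = 0.6747 kΩ.
Voltage divider with the loaded lower leg: V_out = 6.61 × 0.6747/(3.02 + 0.6747) = 6.61 × 0.1826 = 1.207 V.
(Unloaded it would be 2.07 V; the load pulls it down.)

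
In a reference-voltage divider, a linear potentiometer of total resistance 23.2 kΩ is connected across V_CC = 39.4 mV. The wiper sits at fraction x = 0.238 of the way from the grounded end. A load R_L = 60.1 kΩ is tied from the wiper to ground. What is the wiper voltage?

The pot divides into 17.68 kΩ above the wiper and 5.522 kΩ below.
R_L loads the lower segment: effective lower R = 5.057 kΩ.
V_out = 39.4 × 5.057/(17.68 + 5.057) = 8.764 mV.
(Unloaded: V_out = x·V_CC = 9.38 mV.)

V_out ≈ 8.76 mV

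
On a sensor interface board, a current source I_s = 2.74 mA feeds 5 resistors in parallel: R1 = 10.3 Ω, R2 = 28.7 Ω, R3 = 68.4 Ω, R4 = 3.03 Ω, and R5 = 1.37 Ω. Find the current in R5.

I ≈ 1.66 mA

ΣG = 1/10.3 + 1/28.7 + 1/68.4 + 1/3.03 + 1/1.37 = 1.207.
Current divider: I(R5) = I_s · G_k/ΣG = 2.74 × (0.7299/1.207) = 2.74 × 0.6050 = 1.658 mA.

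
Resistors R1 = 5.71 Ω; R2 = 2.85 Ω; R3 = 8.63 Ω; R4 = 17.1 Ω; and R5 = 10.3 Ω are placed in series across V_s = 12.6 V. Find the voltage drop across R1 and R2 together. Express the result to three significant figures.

V ≈ 2.42 V

ΣR = 5.71 + 2.85 + 8.63 + 17.1 + 10.3 = 44.59 Ω.
R_{R1..R2} = 5.71 + 2.85 = 8.560 Ω.
By the voltage-divider rule, V = 12.6 × 8.560/44.59 = 2.419 V.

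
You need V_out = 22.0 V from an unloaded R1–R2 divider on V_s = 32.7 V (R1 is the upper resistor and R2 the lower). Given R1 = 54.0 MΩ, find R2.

Required fraction k = V_out/V_s = 0.6728.
Rearranging, R2 = R1·k/(1−k) = 54.0 × 2.056 = 111.0 MΩ.

R2 ≈ 111 MΩ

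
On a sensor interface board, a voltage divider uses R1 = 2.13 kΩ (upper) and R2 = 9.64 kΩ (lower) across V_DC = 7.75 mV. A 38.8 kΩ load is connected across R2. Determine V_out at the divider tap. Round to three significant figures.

V_out ≈ 6.07 mV

The load sits in parallel with R2, giving an effective lower resistance R2' = R2·R_L/(R2+R_L) = 7.722 kΩ.
Voltage divider with the loaded lower leg: V_out = 7.75 × 7.722/(2.13 + 7.722) = 7.75 × 0.7838 = 6.074 mV.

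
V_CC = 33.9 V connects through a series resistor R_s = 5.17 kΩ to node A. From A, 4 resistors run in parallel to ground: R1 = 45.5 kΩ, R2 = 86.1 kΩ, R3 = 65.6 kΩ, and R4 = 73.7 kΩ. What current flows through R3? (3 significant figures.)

Parallel bank: R_p = 1/(1/45.5 + 1/86.1 + 1/65.6 + 1/73.7) = 16.02 kΩ.
V_A by voltage divider: V_A = 33.9 × 16.02/(5.17 + 16.02) = 25.63 V.
Branch current I = V_A/R3 = 25.63/65.6 = 0.3907 mA.

I ≈ 0.391 mA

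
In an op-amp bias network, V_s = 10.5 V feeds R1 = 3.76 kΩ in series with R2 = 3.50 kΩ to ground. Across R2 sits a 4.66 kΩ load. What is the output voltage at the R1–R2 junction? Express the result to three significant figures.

The load sits in parallel with R2, giving an effective lower resistance R2' = R2·R_L/(R2+R_L) = 1.999 kΩ.
Then V_out = V_s · R2'/(R1 + R2') = 10.5 × 1.999/5.759 = 3.644 V.
(Unloaded it would be 5.06 V; the load pulls it down.)

V_out ≈ 3.64 V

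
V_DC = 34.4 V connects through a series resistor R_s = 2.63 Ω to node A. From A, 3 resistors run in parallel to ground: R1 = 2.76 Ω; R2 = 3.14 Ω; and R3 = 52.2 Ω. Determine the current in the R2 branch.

Equivalent of the parallel group: R_p = 1.429 Ω.
V_A by voltage divider: V_A = 34.4 × 1.429/(2.63 + 1.429) = 12.11 V.
I(R2) = V_A / R2 = 12.11/3.14 = 3.856 A.
(Check via current divider: I_total = 8.476 A; share G_k/ΣG = 0.4550 → same result.)

I ≈ 3.86 A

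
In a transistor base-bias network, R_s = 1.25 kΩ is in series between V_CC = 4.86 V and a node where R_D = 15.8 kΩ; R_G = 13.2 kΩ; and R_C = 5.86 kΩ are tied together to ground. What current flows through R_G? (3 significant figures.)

Parallel bank: R_p = 1/(1/15.8 + 1/13.2 + 1/5.86) = 3.229 kΩ.
V_A by voltage divider: V_A = 4.86 × 3.229/(1.25 + 3.229) = 3.504 V.
I(R_G) = V_A / R_G = 3.504/13.2 = 0.2654 mA.

I ≈ 0.265 mA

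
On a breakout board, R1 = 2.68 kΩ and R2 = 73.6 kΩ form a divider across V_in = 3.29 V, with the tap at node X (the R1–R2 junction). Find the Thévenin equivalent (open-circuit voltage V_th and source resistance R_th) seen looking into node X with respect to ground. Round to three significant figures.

V_th ≈ 3.17 V, R_th ≈ 2.59 kΩ

Open-circuit (no load on X): V_th = V_in · R2/(R1 + R2) = 3.29 × 73.6/(2.680 + 73.6) = 3.174 V.
With V_in suppressed (replaced by a short), R_th = R1 ‖ R2 = (2.680 × 73.6)/(2.680 + 73.6) = 2.586 kΩ.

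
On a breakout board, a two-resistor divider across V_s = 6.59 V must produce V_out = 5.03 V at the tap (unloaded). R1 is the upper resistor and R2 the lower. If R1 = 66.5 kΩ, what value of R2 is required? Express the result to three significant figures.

Required fraction k = V_out/V_s = 0.7633.
Rearranging, R2 = R1·k/(1−k) = 66.5 × 3.224 = 214.4 kΩ.

R2 ≈ 214 kΩ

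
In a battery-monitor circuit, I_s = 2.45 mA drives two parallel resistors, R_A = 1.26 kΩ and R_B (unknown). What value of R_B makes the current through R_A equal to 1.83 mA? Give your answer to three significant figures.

The fraction through R_A equals R_B/(R_A+R_B).
1.83/2.45 = R_B/(R_A + R_B) → R_B = R_A · (0.7469)/(1 − 0.7469) = 1.26 × 2.952 = 3.719 kΩ.

R_B ≈ 3.72 kΩ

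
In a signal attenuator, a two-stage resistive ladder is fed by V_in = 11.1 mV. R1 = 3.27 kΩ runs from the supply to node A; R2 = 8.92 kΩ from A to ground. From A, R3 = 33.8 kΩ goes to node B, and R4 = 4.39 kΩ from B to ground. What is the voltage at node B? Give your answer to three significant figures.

V_B ≈ 0.879 mV

The second stage (R3 + R4 = 38.19 kΩ) loads node A in parallel with R2.
R2 ‖ (R3+R4) = 7.231 kΩ.
V_A = 11.1 × 7.231/(3.27 + 7.231) = 7.643 mV.
V_B = V_A × 0.1150 = 0.8786 mV.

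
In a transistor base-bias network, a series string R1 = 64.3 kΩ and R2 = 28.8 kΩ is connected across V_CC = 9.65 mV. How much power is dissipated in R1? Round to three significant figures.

P ≈ 0.691 nW

The common current is I = 9.65/93.10 = 0.1037 µA.
P(R1) = I²·R1 = (0.1037)² × 64.3 = 0.6908 nW.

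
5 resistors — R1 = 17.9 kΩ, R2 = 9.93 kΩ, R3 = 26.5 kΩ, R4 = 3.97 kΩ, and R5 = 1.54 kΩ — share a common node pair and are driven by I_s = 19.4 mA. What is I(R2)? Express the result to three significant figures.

I ≈ 1.78 mA

Conductances: ΣG = 1/17.9 + 1/9.93 + 1/26.5 + 1/3.97 + 1/1.54 = 1.096 (1/kΩ).
R2 takes the fraction G_k/ΣG = 0.1007/1.096 = 0.09192, so I = 19.4 × 0.09192 = 1.783 mA.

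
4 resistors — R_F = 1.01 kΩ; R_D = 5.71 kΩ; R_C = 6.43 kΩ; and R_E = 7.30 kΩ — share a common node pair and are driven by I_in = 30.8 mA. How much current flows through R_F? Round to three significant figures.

ΣG = 1/1.01 + 1/5.71 + 1/6.43 + 1/7.30 = 1.458.
R_F takes the fraction G_k/ΣG = 0.9901/1.458 = 0.6792, so I = 30.8 × 0.6792 = 20.92 mA.

I ≈ 20.9 mA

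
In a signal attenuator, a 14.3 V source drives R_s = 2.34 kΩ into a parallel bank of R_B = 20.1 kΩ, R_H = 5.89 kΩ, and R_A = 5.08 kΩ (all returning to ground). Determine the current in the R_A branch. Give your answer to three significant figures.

Parallel bank: R_p = 1/(1/20.1 + 1/5.89 + 1/5.08) = 2.402 kΩ.
V_A by voltage divider: V_A = 14.3 × 2.402/(2.34 + 2.402) = 7.243 V.
Branch current I = V_A/R_A = 7.243/5.08 = 1.426 mA.

I ≈ 1.43 mA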